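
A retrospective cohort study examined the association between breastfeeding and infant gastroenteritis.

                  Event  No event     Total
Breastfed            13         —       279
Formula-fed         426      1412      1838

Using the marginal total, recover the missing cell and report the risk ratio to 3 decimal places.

0.201

The missing cell is in the exposed row: 279 − 13 = 266.
So a = 13, b = 266, c = 426, d = 1412.
RR = [a/(a+b)] / [c/(c+d)] = (13/279) / (426/1838) = 0.04659/0.23177 = 0.20104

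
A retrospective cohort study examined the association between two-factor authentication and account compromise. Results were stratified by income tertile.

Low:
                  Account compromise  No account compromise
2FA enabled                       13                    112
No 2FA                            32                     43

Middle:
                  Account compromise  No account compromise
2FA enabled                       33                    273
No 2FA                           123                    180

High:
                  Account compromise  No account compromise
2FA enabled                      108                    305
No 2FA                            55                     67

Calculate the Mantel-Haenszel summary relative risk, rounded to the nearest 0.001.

RR_MH = Σ(aᵢ·n₀ᵢ/nᵢ) / Σ(cᵢ·n₁ᵢ/nᵢ), with n₁ᵢ = aᵢ+bᵢ (exposed), n₀ᵢ = cᵢ+dᵢ (unexposed), nᵢ = n₁ᵢ+n₀ᵢ.
Stratum 1 (Low): n₁ = 125, n₀ = 75, n = 200; a·n₀/n = 13·75/200 = 4.8750; c·n₁/n = 32·125/200 = 20.0000
Stratum 2 (Middle): n₁ = 306, n₀ = 303, n = 609; a·n₀/n = 33·303/609 = 16.4187; c·n₁/n = 123·306/609 = 61.8030
Stratum 3 (High): n₁ = 413, n₀ = 122, n = 535; a·n₀/n = 108·122/535 = 24.6280; c·n₁/n = 55·413/535 = 42.4579
RR_MH = (4.8750 + 16.4187 + 24.6280) / (20.0000 + 61.8030 + 42.4579) = 45.9218 / 124.2609 = 0.36956

0.370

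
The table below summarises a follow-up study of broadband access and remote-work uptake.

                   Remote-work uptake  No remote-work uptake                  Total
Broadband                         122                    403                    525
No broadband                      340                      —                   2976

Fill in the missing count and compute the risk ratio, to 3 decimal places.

2.034

The missing cell is in the unexposed row: 2976 − 340 = 2636.
So a = 122, b = 403, c = 340, d = 2636.
RR = [a/(a+b)] / [c/(c+d)] = (122/525) / (340/2976) = 0.23238/0.11425 = 2.03402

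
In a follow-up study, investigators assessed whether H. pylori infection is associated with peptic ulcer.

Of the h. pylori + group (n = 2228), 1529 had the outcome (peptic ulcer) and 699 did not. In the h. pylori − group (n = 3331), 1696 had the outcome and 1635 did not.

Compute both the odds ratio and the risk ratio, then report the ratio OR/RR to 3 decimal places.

From the description: a = 1529, b = 699, c = 1696, d = 1635.
OR = (1529·1635)/(699·1696) = 2499915/1185504 = 2.10874
Risk in exposed = 1529/2228 = 0.68627; risk in unexposed = 1696/3331 = 0.50916; RR = 1.34785
OR/RR = 2.10874 / 1.34785 = 1.56452
The outcome is not rare, so the OR lies further from 1 than the RR.

1.565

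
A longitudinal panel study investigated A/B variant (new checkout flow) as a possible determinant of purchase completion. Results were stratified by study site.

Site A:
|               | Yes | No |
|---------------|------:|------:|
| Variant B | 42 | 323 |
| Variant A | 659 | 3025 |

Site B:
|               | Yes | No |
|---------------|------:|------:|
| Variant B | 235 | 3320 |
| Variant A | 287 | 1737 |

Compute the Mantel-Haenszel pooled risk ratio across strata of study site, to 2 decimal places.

0.51

RR_MH = Σ(aᵢ·n₀ᵢ/nᵢ) / Σ(cᵢ·n₁ᵢ/nᵢ), with n₁ᵢ = aᵢ+bᵢ (exposed), n₀ᵢ = cᵢ+dᵢ (unexposed), nᵢ = n₁ᵢ+n₀ᵢ.
Stratum 1 (Site A): n₁ = 365, n₀ = 3684, n = 4049; a·n₀/n = 42·3684/4049 = 38.2139; c·n₁/n = 659·365/4049 = 59.4060
Stratum 2 (Site B): n₁ = 3555, n₀ = 2024, n = 5579; a·n₀/n = 235·2024/5579 = 85.2554; c·n₁/n = 287·3555/5579 = 182.8795
RR_MH = (38.2139 + 85.2554) / (59.4060 + 182.8795) = 123.4693 / 242.2856 = 0.50960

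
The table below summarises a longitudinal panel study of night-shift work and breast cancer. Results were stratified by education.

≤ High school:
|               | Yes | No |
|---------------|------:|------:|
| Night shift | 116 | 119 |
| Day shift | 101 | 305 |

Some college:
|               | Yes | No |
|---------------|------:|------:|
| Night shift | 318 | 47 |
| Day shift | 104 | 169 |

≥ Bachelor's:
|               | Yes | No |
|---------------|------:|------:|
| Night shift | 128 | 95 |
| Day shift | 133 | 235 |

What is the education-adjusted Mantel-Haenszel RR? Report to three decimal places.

RR_MH = Σ(aᵢ·n₀ᵢ/nᵢ) / Σ(cᵢ·n₁ᵢ/nᵢ), with n₁ᵢ = aᵢ+bᵢ (exposed), n₀ᵢ = cᵢ+dᵢ (unexposed), nᵢ = n₁ᵢ+n₀ᵢ.
Stratum 1 (≤ High school): n₁ = 235, n₀ = 406, n = 641; a·n₀/n = 116·406/641 = 73.4727; c·n₁/n = 101·235/641 = 37.0281
Stratum 2 (Some college): n₁ = 365, n₀ = 273, n = 638; a·n₀/n = 318·273/638 = 136.0721; c·n₁/n = 104·365/638 = 59.4984
Stratum 3 (≥ Bachelor's): n₁ = 223, n₀ = 368, n = 591; a·n₀/n = 128·368/591 = 79.7022; c·n₁/n = 133·223/591 = 50.1844
RR_MH = (73.4727 + 136.0721 + 79.7022) / (37.0281 + 59.4984 + 50.1844) = 289.2470 / 146.7109 = 1.97154

1.972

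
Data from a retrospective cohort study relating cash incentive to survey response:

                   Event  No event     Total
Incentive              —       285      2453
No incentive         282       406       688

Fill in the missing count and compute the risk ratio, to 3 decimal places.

The missing cell is in the exposed row: 2453 − 285 = 2168.
So a = 2168, b = 285, c = 282, d = 406.
RR = [a/(a+b)] / [c/(c+d)] = (2168/2453) / (282/688) = 0.88382/0.40988 = 2.15626

2.156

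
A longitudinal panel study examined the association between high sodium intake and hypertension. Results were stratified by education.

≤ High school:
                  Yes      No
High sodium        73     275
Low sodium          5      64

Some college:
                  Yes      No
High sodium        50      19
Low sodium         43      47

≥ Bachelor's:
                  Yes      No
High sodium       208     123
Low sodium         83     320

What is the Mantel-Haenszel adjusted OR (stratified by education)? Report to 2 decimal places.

5.22

OR_MH = Σ(aᵢdᵢ/nᵢ) / Σ(bᵢcᵢ/nᵢ), where nᵢ is the stratum total.
Stratum 1 (≤ High school): n = 417; a·d/n = 73·64/417 = 11.2038; b·c/n = 275·5/417 = 3.2974
Stratum 2 (Some college): n = 159; a·d/n = 50·47/159 = 14.7799; b·c/n = 19·43/159 = 5.1384
Stratum 3 (≥ Bachelor's): n = 734; a·d/n = 208·320/734 = 90.6812; b·c/n = 123·83/734 = 13.9087
OR_MH = (11.2038 + 14.7799 + 90.6812) / (3.2974 + 5.1384 + 13.9087) = 116.6649 / 22.3444 = 5.22120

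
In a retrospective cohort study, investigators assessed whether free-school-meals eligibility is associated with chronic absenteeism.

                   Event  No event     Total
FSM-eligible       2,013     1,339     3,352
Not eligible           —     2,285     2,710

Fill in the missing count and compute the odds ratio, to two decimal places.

The missing cell is in the unexposed row: 2710 − 2285 = 425.
So a = 2013, b = 1339, c = 425, d = 2285.
OR = (a·d)/(b·c) = (2013 × 2285) / (1339 × 425) = 4599705 / 569075 = 8.08277

8.08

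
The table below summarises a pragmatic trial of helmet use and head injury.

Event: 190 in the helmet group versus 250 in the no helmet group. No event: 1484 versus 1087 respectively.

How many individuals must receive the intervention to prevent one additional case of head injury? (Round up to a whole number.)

Risk in treated group = 190/1674 = 0.11350; risk in control = 250/1337 = 0.18699.
Absolute risk reduction = 0.18699 − 0.11350 = 0.07349
NNT = 1 / ARR = 1 / 0.07349 = 13.608 → round up → 14

14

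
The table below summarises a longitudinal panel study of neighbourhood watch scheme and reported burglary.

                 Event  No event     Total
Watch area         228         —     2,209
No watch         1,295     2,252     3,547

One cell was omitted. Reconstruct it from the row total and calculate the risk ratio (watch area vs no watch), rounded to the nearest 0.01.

0.28

The missing cell is in the exposed row: 2209 − 228 = 1981.
So a = 228, b = 1981, c = 1295, d = 2252.
RR = [a/(a+b)] / [c/(c+d)] = (228/2209) / (1295/3547) = 0.10321/0.36510 = 0.28270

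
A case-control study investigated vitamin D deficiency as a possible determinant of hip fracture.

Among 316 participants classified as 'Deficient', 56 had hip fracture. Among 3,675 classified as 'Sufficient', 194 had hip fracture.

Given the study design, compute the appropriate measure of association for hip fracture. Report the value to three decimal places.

3.865

From the description: a = 56, b = 260, c = 194, d = 3481.
This is a case-control study: participants were sampled on outcome status, so risks in the source population cannot be estimated directly — relative risk is not valid here. The odds ratio is the appropriate measure.
OR = (a·d)/(b·c) = (56 × 3481) / (260 × 194) = 194936 / 50440 = 3.86471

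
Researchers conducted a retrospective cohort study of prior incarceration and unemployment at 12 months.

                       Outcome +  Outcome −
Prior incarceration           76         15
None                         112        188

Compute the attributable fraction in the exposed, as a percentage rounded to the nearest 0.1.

55.3

Cells: a = 76, b = 15, c = 112, d = 188.
Risk in exposed = 76/91 = 0.83516; risk in unexposed = 112/300 = 0.37333.
RR = 0.83516/0.37333 = 2.23705
AR% = (RR − 1)/RR × 100 = (2.23705 − 1)/2.23705 × 100 = 55.2982%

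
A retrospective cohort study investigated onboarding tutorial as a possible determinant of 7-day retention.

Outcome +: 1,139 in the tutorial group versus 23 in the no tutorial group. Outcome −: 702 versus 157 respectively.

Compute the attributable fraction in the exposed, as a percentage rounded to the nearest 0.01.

79.35

From the description: a = 1139, b = 702, c = 23, d = 157.
Risk in exposed = 1139/1841 = 0.61869; risk in unexposed = 23/180 = 0.12778.
RR = 0.61869/0.12778 = 4.84189
AR% = (RR − 1)/RR × 100 = (4.84189 − 1)/4.84189 × 100 = 79.3469%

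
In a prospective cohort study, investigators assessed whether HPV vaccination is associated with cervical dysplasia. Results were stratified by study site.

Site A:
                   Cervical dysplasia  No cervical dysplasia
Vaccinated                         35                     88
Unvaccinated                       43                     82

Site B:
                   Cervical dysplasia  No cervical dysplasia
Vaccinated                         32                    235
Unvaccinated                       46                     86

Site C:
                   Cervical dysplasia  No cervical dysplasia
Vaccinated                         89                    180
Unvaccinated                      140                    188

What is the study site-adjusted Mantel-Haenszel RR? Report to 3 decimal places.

0.670

RR_MH = Σ(aᵢ·n₀ᵢ/nᵢ) / Σ(cᵢ·n₁ᵢ/nᵢ), with n₁ᵢ = aᵢ+bᵢ (exposed), n₀ᵢ = cᵢ+dᵢ (unexposed), nᵢ = n₁ᵢ+n₀ᵢ.
Stratum 1 (Site A): n₁ = 123, n₀ = 125, n = 248; a·n₀/n = 35·125/248 = 17.6411; c·n₁/n = 43·123/248 = 21.3266
Stratum 2 (Site B): n₁ = 267, n₀ = 132, n = 399; a·n₀/n = 32·132/399 = 10.5865; c·n₁/n = 46·267/399 = 30.7820
Stratum 3 (Site C): n₁ = 269, n₀ = 328, n = 597; a·n₀/n = 89·328/597 = 48.8978; c·n₁/n = 140·269/597 = 63.0821
RR_MH = (17.6411 + 10.5865 + 48.8978) / (21.3266 + 30.7820 + 63.0821) = 77.1254 / 115.1906 = 0.66955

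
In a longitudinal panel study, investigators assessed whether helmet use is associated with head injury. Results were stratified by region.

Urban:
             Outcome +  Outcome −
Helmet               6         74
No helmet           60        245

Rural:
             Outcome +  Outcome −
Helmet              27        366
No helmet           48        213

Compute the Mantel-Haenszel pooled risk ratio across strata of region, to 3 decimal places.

0.376

RR_MH = Σ(aᵢ·n₀ᵢ/nᵢ) / Σ(cᵢ·n₁ᵢ/nᵢ), with n₁ᵢ = aᵢ+bᵢ (exposed), n₀ᵢ = cᵢ+dᵢ (unexposed), nᵢ = n₁ᵢ+n₀ᵢ.
Stratum 1 (Urban): n₁ = 80, n₀ = 305, n = 385; a·n₀/n = 6·305/385 = 4.7532; c·n₁/n = 60·80/385 = 12.4675
Stratum 2 (Rural): n₁ = 393, n₀ = 261, n = 654; a·n₀/n = 27·261/654 = 10.7752; c·n₁/n = 48·393/654 = 28.8440
RR_MH = (4.7532 + 10.7752) / (12.4675 + 28.8440) = 15.5285 / 41.3116 = 0.37589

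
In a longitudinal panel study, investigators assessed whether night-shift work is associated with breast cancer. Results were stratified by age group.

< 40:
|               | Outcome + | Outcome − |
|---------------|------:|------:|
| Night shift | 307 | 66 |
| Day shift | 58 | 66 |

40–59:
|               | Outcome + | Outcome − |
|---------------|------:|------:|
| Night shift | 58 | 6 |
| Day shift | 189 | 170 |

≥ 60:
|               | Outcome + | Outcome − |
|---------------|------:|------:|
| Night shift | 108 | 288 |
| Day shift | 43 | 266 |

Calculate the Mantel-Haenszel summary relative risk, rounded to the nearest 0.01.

1.80

RR_MH = Σ(aᵢ·n₀ᵢ/nᵢ) / Σ(cᵢ·n₁ᵢ/nᵢ), with n₁ᵢ = aᵢ+bᵢ (exposed), n₀ᵢ = cᵢ+dᵢ (unexposed), nᵢ = n₁ᵢ+n₀ᵢ.
Stratum 1 (< 40): n₁ = 373, n₀ = 124, n = 497; a·n₀/n = 307·124/497 = 76.5956; c·n₁/n = 58·373/497 = 43.5292
Stratum 2 (40–59): n₁ = 64, n₀ = 359, n = 423; a·n₀/n = 58·359/423 = 49.2246; c·n₁/n = 189·64/423 = 28.5957
Stratum 3 (≥ 60): n₁ = 396, n₀ = 309, n = 705; a·n₀/n = 108·309/705 = 47.3362; c·n₁/n = 43·396/705 = 24.1532
RR_MH = (76.5956 + 49.2246 + 47.3362) / (43.5292 + 28.5957 + 24.1532) = 173.1563 / 96.2781 = 1.79850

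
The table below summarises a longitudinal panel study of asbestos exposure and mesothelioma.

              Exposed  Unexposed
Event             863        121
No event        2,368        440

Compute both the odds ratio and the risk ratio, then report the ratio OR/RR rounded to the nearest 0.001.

1.070

Reading the table with exposure as columns: a = 863 (Exposed, case), b = 2368 (Exposed, non-case), c = 121 (Unexposed, case), d = 440.
OR = (863·440)/(2368·121) = 379720/286528 = 1.32525
Risk in exposed = 863/3231 = 0.26710; risk in unexposed = 121/561 = 0.21569; RR = 1.23837
OR/RR = 1.32525 / 1.23837 = 1.07015
The outcome is not rare, so the OR lies further from 1 than the RR.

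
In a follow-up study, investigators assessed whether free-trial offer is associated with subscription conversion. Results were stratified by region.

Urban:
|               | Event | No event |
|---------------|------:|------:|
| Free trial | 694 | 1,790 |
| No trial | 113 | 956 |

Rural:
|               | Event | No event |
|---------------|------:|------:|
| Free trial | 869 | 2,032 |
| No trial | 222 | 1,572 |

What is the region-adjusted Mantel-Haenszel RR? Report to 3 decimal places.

2.502

RR_MH = Σ(aᵢ·n₀ᵢ/nᵢ) / Σ(cᵢ·n₁ᵢ/nᵢ), with n₁ᵢ = aᵢ+bᵢ (exposed), n₀ᵢ = cᵢ+dᵢ (unexposed), nᵢ = n₁ᵢ+n₀ᵢ.
Stratum 1 (Urban): n₁ = 2484, n₀ = 1069, n = 3553; a·n₀/n = 694·1069/3553 = 208.8055; c·n₁/n = 113·2484/3553 = 79.0014
Stratum 2 (Rural): n₁ = 2901, n₀ = 1794, n = 4695; a·n₀/n = 869·1794/4695 = 332.0524; c·n₁/n = 222·2901/4695 = 137.1719
RR_MH = (208.8055 + 332.0524) / (79.0014 + 137.1719) = 540.8579 / 216.1733 = 2.50196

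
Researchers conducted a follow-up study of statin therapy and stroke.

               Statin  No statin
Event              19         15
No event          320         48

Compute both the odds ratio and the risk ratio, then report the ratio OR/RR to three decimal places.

0.807

Reading the table with exposure as columns: a = 19 (Statin, case), b = 320 (Statin, non-case), c = 15 (No statin, case), d = 48.
OR = (19·48)/(320·15) = 912/4800 = 0.19000
Risk in exposed = 19/339 = 0.05605; risk in unexposed = 15/63 = 0.23810; RR = 0.23540
OR/RR = 0.19000 / 0.23540 = 0.80714
The outcome is not rare, so the OR lies further from 1 than the RR.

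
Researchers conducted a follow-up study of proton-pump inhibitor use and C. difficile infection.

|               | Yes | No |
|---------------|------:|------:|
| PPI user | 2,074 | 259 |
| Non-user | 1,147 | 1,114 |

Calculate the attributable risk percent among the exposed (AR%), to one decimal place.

42.9

Cells: a = 2074, b = 259, c = 1147, d = 1114.
Risk in exposed = 2074/2333 = 0.88898; risk in unexposed = 1147/2261 = 0.50730.
RR = 0.88898/0.50730 = 1.75239
AR% = (RR − 1)/RR × 100 = (1.75239 − 1)/1.75239 × 100 = 42.9351%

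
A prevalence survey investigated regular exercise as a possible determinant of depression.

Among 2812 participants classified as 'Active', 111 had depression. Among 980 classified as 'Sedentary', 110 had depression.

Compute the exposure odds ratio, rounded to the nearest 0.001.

From the description: a = 111, b = 2701, c = 110, d = 870.
OR = (a·d)/(b·c) = (111 × 870) / (2701 × 110) = 96570 / 297110 = 0.32503
Exposure is associated with lower odds of depression (OR = 0.33 < 1).

0.325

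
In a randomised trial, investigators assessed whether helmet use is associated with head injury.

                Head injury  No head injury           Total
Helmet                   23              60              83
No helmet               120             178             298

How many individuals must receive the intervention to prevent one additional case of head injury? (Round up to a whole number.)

8

Risk in treated group = 23/83 = 0.27711; risk in control = 120/298 = 0.40268.
Absolute risk reduction = 0.40268 − 0.27711 = 0.12558
NNT = 1 / ARR = 1 / 0.12558 = 7.963 → round up → 8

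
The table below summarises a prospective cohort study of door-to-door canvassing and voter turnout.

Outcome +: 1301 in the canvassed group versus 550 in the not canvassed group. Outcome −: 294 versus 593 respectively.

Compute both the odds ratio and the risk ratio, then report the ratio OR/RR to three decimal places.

2.815

From the description: a = 1301, b = 294, c = 550, d = 593.
OR = (1301·593)/(294·550) = 771493/161700 = 4.77114
Risk in exposed = 1301/1595 = 0.81567; risk in unexposed = 550/1143 = 0.48119; RR = 1.69512
OR/RR = 4.77114 / 1.69512 = 2.81463
The outcome is not rare, so the OR lies further from 1 than the RR.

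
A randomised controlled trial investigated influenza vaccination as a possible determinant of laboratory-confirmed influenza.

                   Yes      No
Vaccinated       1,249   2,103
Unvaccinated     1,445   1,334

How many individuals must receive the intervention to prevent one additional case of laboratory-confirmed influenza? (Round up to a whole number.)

7

Risk in treated group = 1249/3352 = 0.37261; risk in control = 1445/2779 = 0.51997.
Absolute risk reduction = 0.51997 − 0.37261 = 0.14736
NNT = 1 / ARR = 1 / 0.14736 = 6.786 → round up → 7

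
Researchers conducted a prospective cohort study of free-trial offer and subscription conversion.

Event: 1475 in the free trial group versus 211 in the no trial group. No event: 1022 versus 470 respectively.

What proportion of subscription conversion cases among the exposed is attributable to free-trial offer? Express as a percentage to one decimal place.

From the description: a = 1475, b = 1022, c = 211, d = 470.
Risk in exposed = 1475/2497 = 0.59071; risk in unexposed = 211/681 = 0.30984.
RR = 0.59071/0.30984 = 1.90651
AR% = (RR − 1)/RR × 100 = (1.90651 − 1)/1.90651 × 100 = 47.5480%

47.5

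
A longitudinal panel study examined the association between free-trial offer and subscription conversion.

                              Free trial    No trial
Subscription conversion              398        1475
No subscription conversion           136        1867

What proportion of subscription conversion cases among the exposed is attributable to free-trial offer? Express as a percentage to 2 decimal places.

Reading the table with exposure as columns: a = 398 (Free trial, case), b = 136 (Free trial, non-case), c = 1475 (No trial, case), d = 1867.
Risk in exposed = 398/534 = 0.74532; risk in unexposed = 1475/3342 = 0.44135.
RR = 0.74532/0.44135 = 1.68871
AR% = (RR − 1)/RR × 100 = (1.68871 − 1)/1.68871 × 100 = 40.7834%

40.78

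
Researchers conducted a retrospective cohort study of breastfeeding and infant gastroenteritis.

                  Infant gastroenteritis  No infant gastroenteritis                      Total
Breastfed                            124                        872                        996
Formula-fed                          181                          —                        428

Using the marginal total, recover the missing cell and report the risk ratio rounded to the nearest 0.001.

The missing cell is in the unexposed row: 428 − 181 = 247.
So a = 124, b = 872, c = 181, d = 247.
RR = [a/(a+b)] / [c/(c+d)] = (124/996) / (181/428) = 0.12450/0.42290 = 0.29439

0.294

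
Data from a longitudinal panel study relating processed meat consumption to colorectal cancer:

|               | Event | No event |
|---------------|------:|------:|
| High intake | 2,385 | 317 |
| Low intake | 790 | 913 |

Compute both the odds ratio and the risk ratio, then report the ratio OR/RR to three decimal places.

Cells: a = 2385, b = 317, c = 790, d = 913.
OR = (2385·913)/(317·790) = 2177505/250430 = 8.69506
Risk in exposed = 2385/2702 = 0.88268; risk in unexposed = 790/1703 = 0.46389; RR = 1.90279
OR/RR = 8.69506 / 1.90279 = 4.56964
The outcome is not rare, so the OR lies further from 1 than the RR.

4.570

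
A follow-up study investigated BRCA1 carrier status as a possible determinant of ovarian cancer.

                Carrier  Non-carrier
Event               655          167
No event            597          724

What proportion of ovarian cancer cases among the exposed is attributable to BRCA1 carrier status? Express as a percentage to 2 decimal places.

64.17

Reading the table with exposure as columns: a = 655 (Carrier, case), b = 597 (Carrier, non-case), c = 167 (Non-carrier, case), d = 724.
Risk in exposed = 655/1252 = 0.52316; risk in unexposed = 167/891 = 0.18743.
RR = 0.52316/0.18743 = 2.79125
AR% = (RR − 1)/RR × 100 = (2.79125 − 1)/2.79125 × 100 = 64.1737%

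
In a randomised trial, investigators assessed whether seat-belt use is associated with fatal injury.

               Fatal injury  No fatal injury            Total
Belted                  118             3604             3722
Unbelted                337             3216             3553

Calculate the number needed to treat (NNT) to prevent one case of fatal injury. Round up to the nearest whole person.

Risk in treated group = 118/3722 = 0.03170; risk in control = 337/3553 = 0.09485.
Absolute risk reduction = 0.09485 − 0.03170 = 0.06315
NNT = 1 / ARR = 1 / 0.06315 = 15.836 → round up → 16

16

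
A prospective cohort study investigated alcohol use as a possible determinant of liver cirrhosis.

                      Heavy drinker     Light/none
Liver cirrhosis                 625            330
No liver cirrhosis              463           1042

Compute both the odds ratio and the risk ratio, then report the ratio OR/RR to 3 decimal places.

Reading the table with exposure as columns: a = 625 (Heavy drinker, case), b = 463 (Heavy drinker, non-case), c = 330 (Light/none, case), d = 1042.
OR = (625·1042)/(463·330) = 651250/152790 = 4.26239
Risk in exposed = 625/1088 = 0.57445; risk in unexposed = 330/1372 = 0.24052; RR = 2.38831
OR/RR = 4.26239 / 2.38831 = 1.78468
The outcome is not rare, so the OR lies further from 1 than the RR.

1.785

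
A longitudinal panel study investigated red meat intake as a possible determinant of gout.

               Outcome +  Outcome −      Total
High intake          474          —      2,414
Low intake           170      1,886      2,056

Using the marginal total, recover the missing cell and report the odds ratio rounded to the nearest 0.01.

2.71

The missing cell is in the exposed row: 2414 − 474 = 1940.
So a = 474, b = 1940, c = 170, d = 1886.
OR = (a·d)/(b·c) = (474 × 1886) / (1940 × 170) = 893964 / 329800 = 2.71062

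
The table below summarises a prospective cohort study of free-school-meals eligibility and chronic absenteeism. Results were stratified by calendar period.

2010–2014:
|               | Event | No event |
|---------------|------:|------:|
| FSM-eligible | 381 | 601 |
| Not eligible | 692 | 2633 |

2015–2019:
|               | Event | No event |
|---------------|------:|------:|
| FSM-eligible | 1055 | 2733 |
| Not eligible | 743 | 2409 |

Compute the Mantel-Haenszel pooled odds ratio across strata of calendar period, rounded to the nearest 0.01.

1.54

OR_MH = Σ(aᵢdᵢ/nᵢ) / Σ(bᵢcᵢ/nᵢ), where nᵢ is the stratum total.
Stratum 1 (2010–2014): n = 4307; a·d/n = 381·2633/4307 = 232.9169; b·c/n = 601·692/4307 = 96.5619
Stratum 2 (2015–2019): n = 6940; a·d/n = 1055·2409/6940 = 366.2097; b·c/n = 2733·743/6940 = 292.5964
OR_MH = (232.9169 + 366.2097) / (96.5619 + 292.5964) = 599.1265 / 389.1583 = 1.53954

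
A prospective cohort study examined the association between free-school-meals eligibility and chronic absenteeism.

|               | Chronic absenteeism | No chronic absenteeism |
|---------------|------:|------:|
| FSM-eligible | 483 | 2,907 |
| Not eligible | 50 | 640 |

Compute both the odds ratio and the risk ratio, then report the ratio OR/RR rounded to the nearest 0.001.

Cells: a = 483, b = 2907, c = 50, d = 640.
OR = (483·640)/(2907·50) = 309120/145350 = 2.12673
Risk in exposed = 483/3390 = 0.14248; risk in unexposed = 50/690 = 0.07246; RR = 1.96619
OR/RR = 2.12673 / 1.96619 = 1.08165
The outcome is not rare, so the OR lies further from 1 than the RR.

1.082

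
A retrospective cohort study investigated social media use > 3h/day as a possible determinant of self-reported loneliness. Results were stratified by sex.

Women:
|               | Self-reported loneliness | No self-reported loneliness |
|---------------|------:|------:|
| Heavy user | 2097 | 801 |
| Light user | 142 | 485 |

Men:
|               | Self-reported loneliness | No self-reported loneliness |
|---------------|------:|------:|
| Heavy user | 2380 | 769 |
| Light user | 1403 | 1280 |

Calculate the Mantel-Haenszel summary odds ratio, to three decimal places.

3.732

OR_MH = Σ(aᵢdᵢ/nᵢ) / Σ(bᵢcᵢ/nᵢ), where nᵢ is the stratum total.
Stratum 1 (Women): n = 3525; a·d/n = 2097·485/3525 = 288.5234; b·c/n = 801·142/3525 = 32.2672
Stratum 2 (Men): n = 5832; a·d/n = 2380·1280/5832 = 522.3594; b·c/n = 769·1403/5832 = 184.9978
OR_MH = (288.5234 + 522.3594) / (32.2672 + 184.9978) = 810.8828 / 217.2650 = 3.73223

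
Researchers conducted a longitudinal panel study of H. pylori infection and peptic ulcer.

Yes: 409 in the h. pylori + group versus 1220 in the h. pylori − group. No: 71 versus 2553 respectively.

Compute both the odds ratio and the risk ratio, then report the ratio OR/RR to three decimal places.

From the description: a = 409, b = 71, c = 1220, d = 2553.
OR = (409·2553)/(71·1220) = 1044177/86620 = 12.05469
Risk in exposed = 409/480 = 0.85208; risk in unexposed = 1220/3773 = 0.32335; RR = 2.63517
OR/RR = 12.05469 / 2.63517 = 4.57453
The outcome is not rare, so the OR lies further from 1 than the RR.

4.575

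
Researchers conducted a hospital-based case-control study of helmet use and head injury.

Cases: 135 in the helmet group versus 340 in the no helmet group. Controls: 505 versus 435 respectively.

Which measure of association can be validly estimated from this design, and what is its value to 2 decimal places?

0.34

From the description: a = 135, b = 505, c = 340, d = 435.
This is a hospital-based case-control study: participants were sampled on outcome status, so risks in the source population cannot be estimated directly — relative risk is not valid here. The odds ratio is the appropriate measure.
OR = (a·d)/(b·c) = (135 × 435) / (505 × 340) = 58725 / 171700 = 0.34202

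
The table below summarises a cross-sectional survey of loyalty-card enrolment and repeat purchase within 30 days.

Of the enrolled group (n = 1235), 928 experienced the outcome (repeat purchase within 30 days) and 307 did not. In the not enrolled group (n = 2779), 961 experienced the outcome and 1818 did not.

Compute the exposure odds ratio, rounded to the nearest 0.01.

5.72

From the description: a = 928, b = 307, c = 961, d = 1818.
OR = (a·d)/(b·c) = (928 × 1818) / (307 × 961) = 1687104 / 295027 = 5.71847
The odds of repeat purchase within 30 days are about 5.72 times as high in the enrolled group.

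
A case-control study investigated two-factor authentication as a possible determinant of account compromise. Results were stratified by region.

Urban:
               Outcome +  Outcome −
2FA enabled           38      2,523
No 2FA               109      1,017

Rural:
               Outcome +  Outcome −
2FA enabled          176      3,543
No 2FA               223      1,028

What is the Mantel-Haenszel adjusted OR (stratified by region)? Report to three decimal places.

OR_MH = Σ(aᵢdᵢ/nᵢ) / Σ(bᵢcᵢ/nᵢ), where nᵢ is the stratum total.
Stratum 1 (Urban): n = 3687; a·d/n = 38·1017/3687 = 10.4817; b·c/n = 2523·109/3687 = 74.5883
Stratum 2 (Rural): n = 4970; a·d/n = 176·1028/4970 = 36.4040; b·c/n = 3543·223/4970 = 158.9716
OR_MH = (10.4817 + 36.4040) / (74.5883 + 158.9716) = 46.8857 / 233.5599 = 0.20074

0.201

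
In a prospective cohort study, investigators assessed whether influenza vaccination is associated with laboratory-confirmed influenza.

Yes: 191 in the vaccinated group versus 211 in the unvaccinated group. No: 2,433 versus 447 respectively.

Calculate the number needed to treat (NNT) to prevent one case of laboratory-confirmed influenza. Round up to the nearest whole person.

5

Risk in treated group = 191/2624 = 0.07279; risk in control = 211/658 = 0.32067.
Absolute risk reduction = 0.32067 − 0.07279 = 0.24788
NNT = 1 / ARR = 1 / 0.24788 = 4.034 → round up → 5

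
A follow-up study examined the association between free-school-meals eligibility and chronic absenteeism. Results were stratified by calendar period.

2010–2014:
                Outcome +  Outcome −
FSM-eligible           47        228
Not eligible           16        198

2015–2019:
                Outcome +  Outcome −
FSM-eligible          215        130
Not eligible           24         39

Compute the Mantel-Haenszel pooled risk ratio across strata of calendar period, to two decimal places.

RR_MH = Σ(aᵢ·n₀ᵢ/nᵢ) / Σ(cᵢ·n₁ᵢ/nᵢ), with n₁ᵢ = aᵢ+bᵢ (exposed), n₀ᵢ = cᵢ+dᵢ (unexposed), nᵢ = n₁ᵢ+n₀ᵢ.
Stratum 1 (2010–2014): n₁ = 275, n₀ = 214, n = 489; a·n₀/n = 47·214/489 = 20.5685; c·n₁/n = 16·275/489 = 8.9980
Stratum 2 (2015–2019): n₁ = 345, n₀ = 63, n = 408; a·n₀/n = 215·63/408 = 33.1985; c·n₁/n = 24·345/408 = 20.2941
RR_MH = (20.5685 + 33.1985) / (8.9980 + 20.2941) = 53.7670 / 29.2921 = 1.83555

1.84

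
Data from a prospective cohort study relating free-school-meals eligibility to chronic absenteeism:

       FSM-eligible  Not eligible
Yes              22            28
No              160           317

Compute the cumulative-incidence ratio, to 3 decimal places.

Reading the table with exposure as columns: a = 22 (FSM-eligible, case), b = 160 (FSM-eligible, non-case), c = 28 (Not eligible, case), d = 317.
Risk in exposed = 22/182 = 0.12088; risk in unexposed = 28/345 = 0.08116.
RR = 0.12088 / 0.08116 = 1.48940
The risk among the exposed is 1.49 times that among the unexposed.

1.489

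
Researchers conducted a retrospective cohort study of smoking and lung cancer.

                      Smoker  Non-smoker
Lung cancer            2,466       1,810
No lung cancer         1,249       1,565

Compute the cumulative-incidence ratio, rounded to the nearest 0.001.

1.238

Reading the table with exposure as columns: a = 2466 (Smoker, case), b = 1249 (Smoker, non-case), c = 1810 (Non-smoker, case), d = 1565.
Risk in exposed = 2466/3715 = 0.66380; risk in unexposed = 1810/3375 = 0.53630.
RR = 0.66380 / 0.53630 = 1.23774
The risk among the exposed is 1.24 times that among the unexposed.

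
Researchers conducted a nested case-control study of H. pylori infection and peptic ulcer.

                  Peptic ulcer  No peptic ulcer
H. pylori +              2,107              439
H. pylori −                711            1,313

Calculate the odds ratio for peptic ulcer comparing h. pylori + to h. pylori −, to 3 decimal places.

Cells: a = 2107, b = 439, c = 711, d = 1313.
OR = (a·d)/(b·c) = (2107 × 1313) / (439 × 711) = 2766491 / 312129 = 8.86329
The odds of peptic ulcer are about 8.86 times as high in the h. pylori + group.

8.863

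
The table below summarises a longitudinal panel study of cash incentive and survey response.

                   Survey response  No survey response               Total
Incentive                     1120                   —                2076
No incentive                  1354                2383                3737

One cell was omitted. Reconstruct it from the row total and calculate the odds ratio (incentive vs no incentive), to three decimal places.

2.062

The missing cell is in the exposed row: 2076 − 1120 = 956.
So a = 1120, b = 956, c = 1354, d = 2383.
OR = (a·d)/(b·c) = (1120 × 2383) / (956 × 1354) = 2668960 / 1294424 = 2.06189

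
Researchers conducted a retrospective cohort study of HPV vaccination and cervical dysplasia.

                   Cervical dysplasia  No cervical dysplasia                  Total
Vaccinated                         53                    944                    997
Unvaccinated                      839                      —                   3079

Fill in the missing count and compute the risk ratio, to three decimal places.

The missing cell is in the unexposed row: 3079 − 839 = 2240.
So a = 53, b = 944, c = 839, d = 2240.
RR = [a/(a+b)] / [c/(c+d)] = (53/997) / (839/3079) = 0.05316/0.27249 = 0.19509

0.195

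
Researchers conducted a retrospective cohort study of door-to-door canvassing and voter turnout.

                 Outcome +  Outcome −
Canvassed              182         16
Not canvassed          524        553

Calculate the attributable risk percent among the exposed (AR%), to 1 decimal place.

Cells: a = 182, b = 16, c = 524, d = 553.
Risk in exposed = 182/198 = 0.91919; risk in unexposed = 524/1077 = 0.48654.
RR = 0.91919/0.48654 = 1.88926
AR% = (RR − 1)/RR × 100 = (1.88926 − 1)/1.88926 × 100 = 47.0691%

47.1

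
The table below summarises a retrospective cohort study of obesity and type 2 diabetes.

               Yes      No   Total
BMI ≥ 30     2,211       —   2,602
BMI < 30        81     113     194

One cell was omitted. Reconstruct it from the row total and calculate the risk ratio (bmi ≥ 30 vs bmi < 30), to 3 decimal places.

The missing cell is in the exposed row: 2602 − 2211 = 391.
So a = 2211, b = 391, c = 81, d = 113.
RR = [a/(a+b)] / [c/(c+d)] = (2211/2602) / (81/194) = 0.84973/0.41753 = 2.03516

2.035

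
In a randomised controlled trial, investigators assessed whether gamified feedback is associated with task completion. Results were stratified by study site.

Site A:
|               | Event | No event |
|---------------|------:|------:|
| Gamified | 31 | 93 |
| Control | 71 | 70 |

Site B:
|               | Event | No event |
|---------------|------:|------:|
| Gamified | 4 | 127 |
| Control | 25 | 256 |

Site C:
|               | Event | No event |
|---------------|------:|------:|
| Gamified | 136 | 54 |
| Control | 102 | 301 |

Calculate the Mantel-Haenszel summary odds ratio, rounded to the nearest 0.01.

OR_MH = Σ(aᵢdᵢ/nᵢ) / Σ(bᵢcᵢ/nᵢ), where nᵢ is the stratum total.
Stratum 1 (Site A): n = 265; a·d/n = 31·70/265 = 8.1887; b·c/n = 93·71/265 = 24.9170
Stratum 2 (Site B): n = 412; a·d/n = 4·256/412 = 2.4854; b·c/n = 127·25/412 = 7.7063
Stratum 3 (Site C): n = 593; a·d/n = 136·301/593 = 69.0320; b·c/n = 54·102/593 = 9.2884
OR_MH = (8.1887 + 2.4854 + 69.0320) / (24.9170 + 7.7063 + 9.2884) = 79.7062 / 41.9117 = 1.90177

1.90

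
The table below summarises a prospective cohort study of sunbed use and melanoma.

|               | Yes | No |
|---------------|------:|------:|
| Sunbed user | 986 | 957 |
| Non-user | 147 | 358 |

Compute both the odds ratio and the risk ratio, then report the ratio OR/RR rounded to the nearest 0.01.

1.44

Cells: a = 986, b = 957, c = 147, d = 358.
OR = (986·358)/(957·147) = 352988/140679 = 2.50917
Risk in exposed = 986/1943 = 0.50746; risk in unexposed = 147/505 = 0.29109; RR = 1.74332
OR/RR = 2.50917 / 1.74332 = 1.43930
The outcome is not rare, so the OR lies further from 1 than the RR.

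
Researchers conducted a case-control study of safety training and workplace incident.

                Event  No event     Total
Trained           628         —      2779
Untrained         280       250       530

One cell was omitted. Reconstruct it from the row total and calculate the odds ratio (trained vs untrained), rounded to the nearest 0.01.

0.26

The missing cell is in the exposed row: 2779 − 628 = 2151.
So a = 628, b = 2151, c = 280, d = 250.
OR = (a·d)/(b·c) = (628 × 250) / (2151 × 280) = 157000 / 602280 = 0.26068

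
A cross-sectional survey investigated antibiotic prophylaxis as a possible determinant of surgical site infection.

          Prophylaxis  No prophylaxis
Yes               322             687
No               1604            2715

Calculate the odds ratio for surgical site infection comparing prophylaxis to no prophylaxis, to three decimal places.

0.793

Reading the table with exposure as columns: a = 322 (Prophylaxis, case), b = 1604 (Prophylaxis, non-case), c = 687 (No prophylaxis, case), d = 2715.
OR = (a·d)/(b·c) = (322 × 2715) / (1604 × 687) = 874230 / 1101948 = 0.79335
Exposure is associated with lower odds of surgical site infection (OR = 0.79 < 1).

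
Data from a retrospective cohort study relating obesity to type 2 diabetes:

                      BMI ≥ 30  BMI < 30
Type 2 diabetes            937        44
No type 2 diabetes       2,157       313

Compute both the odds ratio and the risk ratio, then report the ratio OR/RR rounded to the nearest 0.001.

Reading the table with exposure as columns: a = 937 (BMI ≥ 30, case), b = 2157 (BMI ≥ 30, non-case), c = 44 (BMI < 30, case), d = 313.
OR = (937·313)/(2157·44) = 293281/94908 = 3.09016
Risk in exposed = 937/3094 = 0.30284; risk in unexposed = 44/357 = 0.12325; RR = 2.45717
OR/RR = 3.09016 / 2.45717 = 1.25761
The outcome is not rare, so the OR lies further from 1 than the RR.

1.258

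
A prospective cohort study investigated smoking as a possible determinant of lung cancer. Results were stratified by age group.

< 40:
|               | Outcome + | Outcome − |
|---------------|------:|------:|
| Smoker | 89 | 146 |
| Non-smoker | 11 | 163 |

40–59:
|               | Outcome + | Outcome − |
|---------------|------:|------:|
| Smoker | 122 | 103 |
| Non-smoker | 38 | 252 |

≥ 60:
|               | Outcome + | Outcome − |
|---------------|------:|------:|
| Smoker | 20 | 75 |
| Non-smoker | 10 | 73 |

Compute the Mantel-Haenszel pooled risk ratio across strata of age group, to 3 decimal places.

RR_MH = Σ(aᵢ·n₀ᵢ/nᵢ) / Σ(cᵢ·n₁ᵢ/nᵢ), with n₁ᵢ = aᵢ+bᵢ (exposed), n₀ᵢ = cᵢ+dᵢ (unexposed), nᵢ = n₁ᵢ+n₀ᵢ.
Stratum 1 (< 40): n₁ = 235, n₀ = 174, n = 409; a·n₀/n = 89·174/409 = 37.8631; c·n₁/n = 11·235/409 = 6.3203
Stratum 2 (40–59): n₁ = 225, n₀ = 290, n = 515; a·n₀/n = 122·290/515 = 68.6990; c·n₁/n = 38·225/515 = 16.6019
Stratum 3 (≥ 60): n₁ = 95, n₀ = 83, n = 178; a·n₀/n = 20·83/178 = 9.3258; c·n₁/n = 10·95/178 = 5.3371
RR_MH = (37.8631 + 68.6990 + 9.3258) / (6.3203 + 16.6019 + 5.3371) = 115.8880 / 28.2593 = 4.10088

4.101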